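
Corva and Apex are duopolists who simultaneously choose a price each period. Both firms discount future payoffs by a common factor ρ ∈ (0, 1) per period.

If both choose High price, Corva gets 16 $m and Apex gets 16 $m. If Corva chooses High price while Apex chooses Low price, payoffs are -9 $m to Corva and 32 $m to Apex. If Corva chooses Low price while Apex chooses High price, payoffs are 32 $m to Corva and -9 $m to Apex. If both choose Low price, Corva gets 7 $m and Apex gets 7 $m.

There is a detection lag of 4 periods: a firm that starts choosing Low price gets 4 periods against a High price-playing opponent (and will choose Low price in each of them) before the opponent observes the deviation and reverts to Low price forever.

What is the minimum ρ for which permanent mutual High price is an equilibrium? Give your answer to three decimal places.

0.894

The best deviation is to choose Low price for all 4 undetected periods, earning 32 each, then 7 forever once detected.
Deviation value: 32(1−ρ^4)/(1−ρ) + 7ρ^4/(1−ρ); cooperation value: 16/(1−ρ).
IC: 16 ≥ 32(1−ρ^4) + 7ρ^4 = 32 − 25ρ^4.
So ρ^4 ≥ 16/25, giving ρ ≥ (16/25)^(1/4) ≈ 0.894.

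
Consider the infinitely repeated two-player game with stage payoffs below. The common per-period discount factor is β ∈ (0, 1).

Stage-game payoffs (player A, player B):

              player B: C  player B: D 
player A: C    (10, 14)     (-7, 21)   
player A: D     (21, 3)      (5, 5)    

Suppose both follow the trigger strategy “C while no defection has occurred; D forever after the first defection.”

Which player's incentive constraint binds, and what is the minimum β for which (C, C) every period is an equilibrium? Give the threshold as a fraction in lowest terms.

For player A: deviation gain 21−10 = 11, per-period punishment loss 10−5 = 5. IC gives β ≥ 11/16.
For player B: gain 7, loss 9 per period, so β ≥ 7/16.
The tighter constraint is player A's, so cooperation needs β ≥ 11/16.

player A; β ≥ 11/16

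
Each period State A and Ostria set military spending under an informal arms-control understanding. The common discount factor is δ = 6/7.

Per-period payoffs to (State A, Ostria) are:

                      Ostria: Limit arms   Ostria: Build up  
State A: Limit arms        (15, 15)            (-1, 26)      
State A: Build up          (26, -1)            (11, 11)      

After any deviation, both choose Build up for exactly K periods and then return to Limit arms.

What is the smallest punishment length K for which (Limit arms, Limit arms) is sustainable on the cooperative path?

No profitable deviation requires (15−11)(δ+…+δ^K) ≥ 26−15, i.e. δ+…+δ^K ≥ 11/4 ≈ 2.7500.
With δ = 6/7, the partial sums are K=1: 0.8571, K=2: 1.5918, K=3: 2.2216, K=4: 2.7613.
K = 4 is the first length at which the sum reaches 2.7500.

4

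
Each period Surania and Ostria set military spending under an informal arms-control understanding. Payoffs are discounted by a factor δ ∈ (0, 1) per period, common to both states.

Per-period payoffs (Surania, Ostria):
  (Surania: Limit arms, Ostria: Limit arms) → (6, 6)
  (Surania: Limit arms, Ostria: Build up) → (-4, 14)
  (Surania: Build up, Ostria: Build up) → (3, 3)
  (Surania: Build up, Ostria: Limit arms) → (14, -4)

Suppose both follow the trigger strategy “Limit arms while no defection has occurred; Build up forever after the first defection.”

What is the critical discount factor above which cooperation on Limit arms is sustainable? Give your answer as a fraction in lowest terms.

Under grim trigger the critical discount factor is (T−C)/(T−P) with T = 14, C = 6, P = 3.
δ* = (14−6)/(14−3) = 8/11.

8/11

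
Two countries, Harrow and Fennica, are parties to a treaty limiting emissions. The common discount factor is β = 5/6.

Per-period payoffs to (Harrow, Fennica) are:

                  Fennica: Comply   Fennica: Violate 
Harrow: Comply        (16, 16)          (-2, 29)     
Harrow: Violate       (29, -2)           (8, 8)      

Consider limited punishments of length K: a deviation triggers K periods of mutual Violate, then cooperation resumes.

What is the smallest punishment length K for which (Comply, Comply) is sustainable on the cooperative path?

No profitable deviation requires (16−8)(β+…+β^K) ≥ 29−16, i.e. β+…+β^K ≥ 13/8 ≈ 1.6250.
With β = 5/6, the partial sums are K=1: 0.8333, K=2: 1.5278, K=3: 2.1065.
K = 3 is the first length at which the sum reaches 1.6250.

3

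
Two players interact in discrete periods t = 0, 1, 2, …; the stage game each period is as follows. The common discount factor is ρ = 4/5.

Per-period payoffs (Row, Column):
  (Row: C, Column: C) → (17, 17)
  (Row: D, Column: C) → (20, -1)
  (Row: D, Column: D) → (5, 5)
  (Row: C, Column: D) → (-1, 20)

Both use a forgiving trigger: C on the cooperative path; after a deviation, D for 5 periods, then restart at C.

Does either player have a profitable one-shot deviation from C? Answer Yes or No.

No

Comparing payoff streams over the 6 periods until play realigns: cooperate → 17(1+ρ+…+ρ^5); deviate → 20 + 5(ρ+…+ρ^5).
Cooperation is sustained iff (17−5)(ρ+…+ρ^5) ≥ 20−17.
ρ+…+ρ^5 = 4/5·(1−(4/5)^5)/(1−4/5) = 2.6893, and (20−17)/(17−5) = 0.2500.
2.6893 ≥ 0.2500, so cooperation is sustainable.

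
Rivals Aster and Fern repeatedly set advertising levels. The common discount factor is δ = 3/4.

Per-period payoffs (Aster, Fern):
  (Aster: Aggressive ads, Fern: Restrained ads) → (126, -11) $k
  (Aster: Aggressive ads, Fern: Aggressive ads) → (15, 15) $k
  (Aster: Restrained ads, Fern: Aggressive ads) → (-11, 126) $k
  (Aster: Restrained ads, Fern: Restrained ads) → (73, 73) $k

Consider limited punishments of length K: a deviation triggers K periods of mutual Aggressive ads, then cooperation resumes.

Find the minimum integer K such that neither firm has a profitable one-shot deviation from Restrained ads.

IC: δ(1−δ^K)/(1−δ) ≥ (126−73)/(73−15) = 53/58.
With δ = 3/4: need 1 − δ^K ≥ 53/58·(1−3/4)/(3/4), i.e. δ^K ≤ 0.6954.
Since (3/4)^1 = 0.7500 and (3/4)^2 = 0.5625, the smallest such K is 2.

2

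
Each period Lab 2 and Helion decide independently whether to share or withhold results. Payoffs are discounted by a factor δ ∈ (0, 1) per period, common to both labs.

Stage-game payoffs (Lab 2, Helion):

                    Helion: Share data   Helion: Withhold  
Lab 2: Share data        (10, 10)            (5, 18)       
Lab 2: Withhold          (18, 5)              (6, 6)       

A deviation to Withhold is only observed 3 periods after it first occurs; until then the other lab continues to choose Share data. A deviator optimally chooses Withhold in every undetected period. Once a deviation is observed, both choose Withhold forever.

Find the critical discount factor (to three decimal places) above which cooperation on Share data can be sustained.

A deviator earns 18 for 3 periods, then 6 forever; cooperating earns 10 forever. Multiplying the IC by (1−δ):
10 ≥ 18(1−δ^3) + 6δ^3, so 12·δ^3 ≥ 8 and δ^3 ≥ 2/3.
δ ≥ (2/3)^(1/3) ≈ 0.874.

0.874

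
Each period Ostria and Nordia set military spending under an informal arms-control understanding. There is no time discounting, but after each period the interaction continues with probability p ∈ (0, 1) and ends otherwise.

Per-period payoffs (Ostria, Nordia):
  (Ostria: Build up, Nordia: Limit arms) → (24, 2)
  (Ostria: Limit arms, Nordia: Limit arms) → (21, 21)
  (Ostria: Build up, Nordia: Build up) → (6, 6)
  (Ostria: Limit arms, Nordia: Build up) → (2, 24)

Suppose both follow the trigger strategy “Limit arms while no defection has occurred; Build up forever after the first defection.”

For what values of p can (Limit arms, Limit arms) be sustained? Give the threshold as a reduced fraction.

Expected cooperation value is 21 + p·21 + p²·21 + … = 21/(1−p); deviation gives 24 + p·6/(1−p).
21 ≥ 24(1−p) + 6p ⇒ 18p ≥ 3 ⇒ p ≥ 3/18 = 1/6.

1/6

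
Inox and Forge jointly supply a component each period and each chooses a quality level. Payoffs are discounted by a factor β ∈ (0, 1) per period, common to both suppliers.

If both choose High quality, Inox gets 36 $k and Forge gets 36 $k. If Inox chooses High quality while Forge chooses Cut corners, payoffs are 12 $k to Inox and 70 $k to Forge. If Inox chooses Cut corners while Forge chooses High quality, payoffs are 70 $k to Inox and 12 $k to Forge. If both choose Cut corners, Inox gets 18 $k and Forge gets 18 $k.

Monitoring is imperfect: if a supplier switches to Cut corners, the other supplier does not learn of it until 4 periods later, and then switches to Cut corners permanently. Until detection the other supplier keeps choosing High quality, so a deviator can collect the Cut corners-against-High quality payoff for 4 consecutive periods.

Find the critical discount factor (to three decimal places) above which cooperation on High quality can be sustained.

0.899

Deviating for the 4 undetected periods gains 70−36 = 34 per period over cooperation, then loses 36−18 = 18 per period forever once punishment starts.
Gain: 34(1 + β + … + β^3); loss: 18·β^4/(1−β).
No profitable deviation ⇔ 34(1−β^4) ≤ 18·β^4, i.e. β^4 ≥ 34/(34+18) = 17/26.
Hence β ≥ (17/26)^(1/4) ≈ 0.899.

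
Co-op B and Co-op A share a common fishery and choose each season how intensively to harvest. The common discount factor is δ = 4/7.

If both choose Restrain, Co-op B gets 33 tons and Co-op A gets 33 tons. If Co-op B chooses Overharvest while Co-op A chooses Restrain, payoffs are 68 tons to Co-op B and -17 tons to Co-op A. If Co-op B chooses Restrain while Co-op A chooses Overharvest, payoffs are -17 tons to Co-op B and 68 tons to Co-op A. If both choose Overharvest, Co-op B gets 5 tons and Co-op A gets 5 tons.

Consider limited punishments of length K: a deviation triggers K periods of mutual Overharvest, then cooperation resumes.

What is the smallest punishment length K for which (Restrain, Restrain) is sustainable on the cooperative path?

5

IC: δ(1−δ^K)/(1−δ) ≥ (68−33)/(33−5) = 5/4.
With δ = 4/7: need 1 − δ^K ≥ 5/4·(1−4/7)/(4/7), i.e. δ^K ≤ 0.0625.
Since (4/7)^4 = 0.1066 and (4/7)^5 = 0.0609, the smallest such K is 5.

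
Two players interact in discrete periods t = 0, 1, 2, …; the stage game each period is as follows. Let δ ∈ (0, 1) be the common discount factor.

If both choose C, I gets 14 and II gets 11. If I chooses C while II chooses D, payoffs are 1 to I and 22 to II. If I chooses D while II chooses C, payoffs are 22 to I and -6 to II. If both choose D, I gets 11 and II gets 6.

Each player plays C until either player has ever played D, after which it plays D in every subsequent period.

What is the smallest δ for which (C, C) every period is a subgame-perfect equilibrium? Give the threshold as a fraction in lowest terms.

8/11

For I: deviation gain 22−14 = 8, per-period punishment loss 14−11 = 3. IC gives δ ≥ 8/11.
For II: gain 11, loss 5 per period, so δ ≥ 11/16.
The tighter constraint is I's, so cooperation needs δ ≥ 8/11.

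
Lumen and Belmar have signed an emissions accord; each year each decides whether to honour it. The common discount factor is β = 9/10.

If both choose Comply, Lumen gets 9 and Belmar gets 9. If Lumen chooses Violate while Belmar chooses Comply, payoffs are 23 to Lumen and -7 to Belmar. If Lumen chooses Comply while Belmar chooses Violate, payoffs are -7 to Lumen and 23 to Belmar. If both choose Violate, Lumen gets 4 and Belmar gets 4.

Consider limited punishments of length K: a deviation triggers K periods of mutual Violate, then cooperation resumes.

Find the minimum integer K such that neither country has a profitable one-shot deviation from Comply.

Need Σ_{k=1}^{K} β^k ≥ (23−9)/(9−4) = 2.8000 at β = 9/10.
At K = 3 the sum is 2.4390 < 2.8000; at K = 4 it is 3.0951 ≥ 2.8000.
So the minimum punishment length is K = 4.

4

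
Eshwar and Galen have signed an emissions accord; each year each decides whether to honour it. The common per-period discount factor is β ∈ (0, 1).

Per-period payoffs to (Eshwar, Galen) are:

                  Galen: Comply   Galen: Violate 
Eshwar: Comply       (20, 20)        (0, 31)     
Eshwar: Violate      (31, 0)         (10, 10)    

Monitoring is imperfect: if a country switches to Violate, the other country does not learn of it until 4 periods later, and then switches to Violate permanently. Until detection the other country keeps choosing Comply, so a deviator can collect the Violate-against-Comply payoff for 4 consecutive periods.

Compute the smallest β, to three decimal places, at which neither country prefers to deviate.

A deviator earns 31 for 4 periods, then 10 forever; cooperating earns 20 forever. Multiplying the IC by (1−β):
20 ≥ 31(1−β^4) + 10β^4, so 21·β^4 ≥ 11 and β^4 ≥ 11/21.
β ≥ (11/21)^(1/4) ≈ 0.851.

0.851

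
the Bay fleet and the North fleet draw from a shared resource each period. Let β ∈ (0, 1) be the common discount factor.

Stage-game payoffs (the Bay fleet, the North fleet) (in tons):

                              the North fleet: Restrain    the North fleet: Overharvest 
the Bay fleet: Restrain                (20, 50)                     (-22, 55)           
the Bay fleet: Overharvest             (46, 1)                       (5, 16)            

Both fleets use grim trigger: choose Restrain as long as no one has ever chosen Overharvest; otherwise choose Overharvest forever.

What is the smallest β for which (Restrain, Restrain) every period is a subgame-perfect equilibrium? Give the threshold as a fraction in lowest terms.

26/41

the Bay fleet: cooperation gives 20 each period; deviation gives 46 once then 5 forever.
  20/(1−β) ≥ 46 + 5β/(1−β) ⇒ β ≥ 26/41.
the North fleet: cooperation gives 50 each period; deviation gives 55 once then 16 forever.
  β ≥ 5/39.
Both must hold, so the binding constraint is the Bay fleet's: β ≥ 26/41.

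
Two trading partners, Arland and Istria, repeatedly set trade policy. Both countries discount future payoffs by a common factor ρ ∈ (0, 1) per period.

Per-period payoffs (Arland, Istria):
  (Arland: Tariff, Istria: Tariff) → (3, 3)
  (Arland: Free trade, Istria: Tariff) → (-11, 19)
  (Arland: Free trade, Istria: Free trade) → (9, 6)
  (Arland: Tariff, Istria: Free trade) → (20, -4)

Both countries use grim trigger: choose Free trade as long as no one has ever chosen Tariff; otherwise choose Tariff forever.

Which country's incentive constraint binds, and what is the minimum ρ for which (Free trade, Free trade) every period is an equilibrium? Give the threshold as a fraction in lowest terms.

Arland: cooperation gives 9 each period; deviation gives 20 once then 3 forever.
  9/(1−ρ) ≥ 20 + 3ρ/(1−ρ) ⇒ ρ ≥ 11/17.
Istria: cooperation gives 6 each period; deviation gives 19 once then 3 forever.
  ρ ≥ 13/16.
Both must hold, so the binding constraint is Istria's: ρ ≥ 13/16.

Istria; ρ ≥ 13/16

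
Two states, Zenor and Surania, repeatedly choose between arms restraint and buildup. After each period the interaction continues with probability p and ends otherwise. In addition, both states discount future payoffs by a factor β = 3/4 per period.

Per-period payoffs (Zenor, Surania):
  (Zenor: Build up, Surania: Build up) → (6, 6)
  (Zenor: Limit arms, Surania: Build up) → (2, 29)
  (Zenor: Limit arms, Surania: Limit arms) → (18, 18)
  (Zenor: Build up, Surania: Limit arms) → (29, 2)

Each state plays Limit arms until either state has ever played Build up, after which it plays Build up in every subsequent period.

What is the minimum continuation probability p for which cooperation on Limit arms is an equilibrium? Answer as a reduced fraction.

With continuation probability p and discount β, the effective per-period discount factor is βp.
Grim-trigger IC: βp ≥ (29−18)/(29−6) = 11/23.
So p ≥ (11/23)/(3/4) = 44/69.

44/69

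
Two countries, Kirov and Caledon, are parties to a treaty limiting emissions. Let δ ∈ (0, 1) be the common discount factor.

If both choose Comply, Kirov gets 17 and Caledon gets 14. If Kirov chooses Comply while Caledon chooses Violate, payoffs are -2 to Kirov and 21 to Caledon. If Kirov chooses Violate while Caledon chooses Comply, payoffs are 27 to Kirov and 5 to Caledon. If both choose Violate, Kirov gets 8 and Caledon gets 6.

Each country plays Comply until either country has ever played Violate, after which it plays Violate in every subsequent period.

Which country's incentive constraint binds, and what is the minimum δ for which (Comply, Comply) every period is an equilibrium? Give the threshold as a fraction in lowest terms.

Kirov; δ ≥ 10/19

Kirov's threshold: (27−17)/(27−8) = 10/19.
Caledon's threshold: (21−14)/(21−6) = 7/15.
10/19 > 7/15, so Kirov binds and δ* = 10/19.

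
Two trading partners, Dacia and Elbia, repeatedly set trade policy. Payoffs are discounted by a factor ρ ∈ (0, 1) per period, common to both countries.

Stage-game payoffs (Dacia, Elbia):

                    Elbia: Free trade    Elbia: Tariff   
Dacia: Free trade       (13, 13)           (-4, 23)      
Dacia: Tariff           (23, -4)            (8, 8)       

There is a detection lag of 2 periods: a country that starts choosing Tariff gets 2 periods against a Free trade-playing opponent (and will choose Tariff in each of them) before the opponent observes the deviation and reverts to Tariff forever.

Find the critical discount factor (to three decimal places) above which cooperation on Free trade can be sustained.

A deviator earns 23 for 2 periods, then 8 forever; cooperating earns 13 forever. Multiplying the IC by (1−ρ):
13 ≥ 23(1−ρ^2) + 8ρ^2, so 15·ρ^2 ≥ 10 and ρ^2 ≥ 2/3.
ρ ≥ (2/3)^(1/2) ≈ 0.816.

0.816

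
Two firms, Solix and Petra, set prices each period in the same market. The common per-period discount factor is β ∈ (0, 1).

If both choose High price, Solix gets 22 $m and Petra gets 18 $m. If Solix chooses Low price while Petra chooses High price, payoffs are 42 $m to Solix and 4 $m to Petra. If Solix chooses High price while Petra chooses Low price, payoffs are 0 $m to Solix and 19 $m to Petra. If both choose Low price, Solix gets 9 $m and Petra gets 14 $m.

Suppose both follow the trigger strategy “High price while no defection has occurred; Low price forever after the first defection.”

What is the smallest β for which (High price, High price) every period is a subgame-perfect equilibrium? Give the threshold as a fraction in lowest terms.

20/33

For Solix: deviation gain 42−22 = 20, per-period punishment loss 22−9 = 13. IC gives β ≥ 20/33.
For Petra: gain 1, loss 4 per period, so β ≥ 1/5.
The tighter constraint is Solix's, so cooperation needs β ≥ 20/33.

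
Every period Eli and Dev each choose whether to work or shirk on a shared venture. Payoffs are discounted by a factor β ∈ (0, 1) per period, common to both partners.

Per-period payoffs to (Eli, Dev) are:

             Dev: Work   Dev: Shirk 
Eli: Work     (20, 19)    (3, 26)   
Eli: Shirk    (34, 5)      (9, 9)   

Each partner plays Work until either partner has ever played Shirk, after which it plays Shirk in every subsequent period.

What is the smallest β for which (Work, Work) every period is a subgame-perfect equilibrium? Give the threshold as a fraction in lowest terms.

Eli's threshold: (34−20)/(34−9) = 14/25.
Dev's threshold: (26−19)/(26−9) = 7/17.
14/25 > 7/17, so Eli binds and β* = 14/25.

14/25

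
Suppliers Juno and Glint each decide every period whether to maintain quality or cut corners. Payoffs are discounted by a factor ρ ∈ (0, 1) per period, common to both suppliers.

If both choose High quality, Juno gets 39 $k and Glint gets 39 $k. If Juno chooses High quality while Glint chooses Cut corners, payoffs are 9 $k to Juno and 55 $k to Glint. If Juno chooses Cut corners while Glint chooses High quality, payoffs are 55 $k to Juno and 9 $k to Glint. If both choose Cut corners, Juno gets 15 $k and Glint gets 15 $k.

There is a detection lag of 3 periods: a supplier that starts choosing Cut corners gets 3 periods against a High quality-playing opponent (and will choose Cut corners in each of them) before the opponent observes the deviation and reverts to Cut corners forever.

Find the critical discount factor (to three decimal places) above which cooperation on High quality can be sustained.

0.737

The best deviation is to choose Cut corners for all 3 undetected periods, earning 55 each, then 15 forever once detected.
Deviation value: 55(1−ρ^3)/(1−ρ) + 15ρ^3/(1−ρ); cooperation value: 39/(1−ρ).
IC: 39 ≥ 55(1−ρ^3) + 15ρ^3 = 55 − 40ρ^3.
So ρ^3 ≥ 16/40 = 2/5, giving ρ ≥ (2/5)^(1/3) ≈ 0.737.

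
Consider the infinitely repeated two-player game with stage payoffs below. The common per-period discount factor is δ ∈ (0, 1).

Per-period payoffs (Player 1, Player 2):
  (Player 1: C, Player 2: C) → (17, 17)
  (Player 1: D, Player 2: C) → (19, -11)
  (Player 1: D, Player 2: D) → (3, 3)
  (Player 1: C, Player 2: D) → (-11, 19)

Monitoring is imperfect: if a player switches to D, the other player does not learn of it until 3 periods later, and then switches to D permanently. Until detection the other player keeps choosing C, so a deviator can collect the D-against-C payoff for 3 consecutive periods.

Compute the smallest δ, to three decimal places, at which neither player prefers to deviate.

0.500

Deviating for the 3 undetected periods gains 19−17 = 2 per period over cooperation, then loses 17−3 = 14 per period forever once punishment starts.
Gain: 2(1 + δ + … + δ^2); loss: 14·δ^3/(1−δ).
No profitable deviation ⇔ 2(1−δ^3) ≤ 14·δ^3, i.e. δ^3 ≥ 2/(2+14) = 1/8.
Hence δ ≥ (1/8)^(1/3) ≈ 0.500.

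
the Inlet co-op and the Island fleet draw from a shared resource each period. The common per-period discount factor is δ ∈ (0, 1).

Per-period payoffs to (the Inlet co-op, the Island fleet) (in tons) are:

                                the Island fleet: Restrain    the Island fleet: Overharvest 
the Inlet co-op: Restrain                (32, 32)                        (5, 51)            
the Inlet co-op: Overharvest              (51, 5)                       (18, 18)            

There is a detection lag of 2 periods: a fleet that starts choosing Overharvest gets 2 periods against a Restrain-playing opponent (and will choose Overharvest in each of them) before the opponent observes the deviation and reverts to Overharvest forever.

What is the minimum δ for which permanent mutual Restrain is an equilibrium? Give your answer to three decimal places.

0.759

A deviator earns 51 for 2 periods, then 18 forever; cooperating earns 32 forever. Multiplying the IC by (1−δ):
32 ≥ 51(1−δ^2) + 18δ^2, so 33·δ^2 ≥ 19 and δ^2 ≥ 19/33.
δ ≥ (19/33)^(1/2) ≈ 0.759.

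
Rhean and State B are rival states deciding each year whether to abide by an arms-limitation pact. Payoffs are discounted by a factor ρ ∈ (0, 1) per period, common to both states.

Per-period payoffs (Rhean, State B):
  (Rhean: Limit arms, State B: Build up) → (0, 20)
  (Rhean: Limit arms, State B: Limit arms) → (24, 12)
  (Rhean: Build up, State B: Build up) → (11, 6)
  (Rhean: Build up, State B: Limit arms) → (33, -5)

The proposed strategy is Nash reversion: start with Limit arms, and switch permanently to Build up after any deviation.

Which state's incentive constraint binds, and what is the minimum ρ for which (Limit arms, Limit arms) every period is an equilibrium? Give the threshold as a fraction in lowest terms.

Rhean: cooperation gives 24 each period; deviation gives 33 once then 11 forever.
  24/(1−ρ) ≥ 33 + 11ρ/(1−ρ) ⇒ ρ ≥ 9/22.
State B: cooperation gives 12 each period; deviation gives 20 once then 6 forever.
  ρ ≥ 8/14 = 4/7.
Both must hold, so the binding constraint is State B's: ρ ≥ 4/7.

State B; ρ ≥ 4/7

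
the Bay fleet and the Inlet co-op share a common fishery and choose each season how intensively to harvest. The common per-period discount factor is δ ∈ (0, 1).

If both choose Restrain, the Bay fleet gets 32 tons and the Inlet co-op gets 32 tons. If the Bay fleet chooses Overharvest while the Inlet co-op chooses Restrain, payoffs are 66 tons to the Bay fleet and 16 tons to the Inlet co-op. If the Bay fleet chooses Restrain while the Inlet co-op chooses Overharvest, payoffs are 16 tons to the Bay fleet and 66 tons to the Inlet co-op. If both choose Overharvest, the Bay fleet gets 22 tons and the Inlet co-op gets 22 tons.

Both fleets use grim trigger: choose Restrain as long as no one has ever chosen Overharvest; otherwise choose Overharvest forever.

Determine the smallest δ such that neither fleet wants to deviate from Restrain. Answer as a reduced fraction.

17/22

32/(1−δ) ≥ 66 + 22δ/(1−δ)
32 ≥ 66 − 44δ
δ ≥ 34/44 = 17/22.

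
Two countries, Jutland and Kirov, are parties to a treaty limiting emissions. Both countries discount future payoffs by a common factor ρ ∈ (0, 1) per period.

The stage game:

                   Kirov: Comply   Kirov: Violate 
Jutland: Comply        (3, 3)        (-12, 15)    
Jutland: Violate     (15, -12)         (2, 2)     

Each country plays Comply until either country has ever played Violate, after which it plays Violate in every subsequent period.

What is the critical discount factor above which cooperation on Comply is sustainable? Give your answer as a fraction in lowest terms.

12/13

Cooperation forever yields 3 each period: 3/(1−ρ).
Deviating yields 15 once, then 2 forever: 15 + 2ρ/(1−ρ).
No profitable deviation requires 3/(1−ρ) ≥ 15 + 2ρ/(1−ρ).
Multiplying by (1−ρ): 3 ≥ 15(1−ρ) + 2ρ = 15 − 13ρ.
So 13ρ ≥ 12, i.e. ρ ≥ 12/13.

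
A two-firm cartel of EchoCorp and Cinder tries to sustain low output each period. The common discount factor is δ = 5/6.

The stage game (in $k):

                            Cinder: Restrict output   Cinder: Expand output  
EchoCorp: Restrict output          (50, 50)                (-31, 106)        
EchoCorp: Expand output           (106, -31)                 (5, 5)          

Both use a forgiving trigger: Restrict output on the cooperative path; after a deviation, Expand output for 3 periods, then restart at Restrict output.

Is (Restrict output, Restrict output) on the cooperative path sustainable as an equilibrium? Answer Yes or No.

Yes

Comparing payoff streams over the 4 periods until play realigns: cooperate → 50(1+δ+…+δ^3); deviate → 106 + 5(δ+…+δ^3).
Cooperation is sustained iff (50−5)(δ+…+δ^3) ≥ 106−50.
δ+…+δ^3 = 5/6·(1−(5/6)^3)/(1−5/6) = 2.1065, and (106−50)/(50−5) = 1.2444.
2.1065 ≥ 1.2444, so cooperation is sustainable.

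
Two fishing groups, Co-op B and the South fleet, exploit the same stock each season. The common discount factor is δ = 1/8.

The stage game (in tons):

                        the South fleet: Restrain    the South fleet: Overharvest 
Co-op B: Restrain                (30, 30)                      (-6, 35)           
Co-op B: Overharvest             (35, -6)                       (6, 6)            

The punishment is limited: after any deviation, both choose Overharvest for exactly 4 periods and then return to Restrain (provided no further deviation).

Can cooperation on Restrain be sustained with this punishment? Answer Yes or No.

No

A one-shot deviation gives 35 now, then 6 for 4 periods, then back to 30.
Gain from deviating: (35−30) today; loss: (30−6) in each of the next 4 periods.
No-deviation condition: (30−6)(δ+…+δ^4) ≥ 35−30, i.e. δ+…+δ^4 ≥ 5/24.
At δ = 1/8: δ+…+δ^4 = 0.1428 < 0.2083.
So cooperation is not sustainable.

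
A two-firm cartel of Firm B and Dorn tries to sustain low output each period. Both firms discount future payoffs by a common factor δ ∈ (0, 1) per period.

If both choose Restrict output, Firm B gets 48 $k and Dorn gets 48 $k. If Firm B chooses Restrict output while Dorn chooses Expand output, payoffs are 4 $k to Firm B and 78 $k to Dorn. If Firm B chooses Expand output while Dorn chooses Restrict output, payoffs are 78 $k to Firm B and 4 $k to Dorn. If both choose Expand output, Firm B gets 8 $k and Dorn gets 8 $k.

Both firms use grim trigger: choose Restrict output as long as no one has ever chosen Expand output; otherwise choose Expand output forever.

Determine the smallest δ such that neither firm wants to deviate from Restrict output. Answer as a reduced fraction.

3/7

48/(1−δ) ≥ 78 + 8δ/(1−δ)
48 ≥ 78 − 70δ
δ ≥ 30/70 = 3/7.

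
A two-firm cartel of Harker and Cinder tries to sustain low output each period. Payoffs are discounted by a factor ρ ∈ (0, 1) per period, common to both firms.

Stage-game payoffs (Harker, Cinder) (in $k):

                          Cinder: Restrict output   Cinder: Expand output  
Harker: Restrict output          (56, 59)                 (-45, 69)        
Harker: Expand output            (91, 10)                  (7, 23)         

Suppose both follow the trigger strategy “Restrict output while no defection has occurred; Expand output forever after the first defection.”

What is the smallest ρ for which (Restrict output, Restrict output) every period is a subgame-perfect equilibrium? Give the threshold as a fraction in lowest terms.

5/12

Harker's threshold: (91−56)/(91−7) = 5/12.
Cinder's threshold: (69−59)/(69−23) = 5/23.
5/12 > 5/23, so Harker binds and ρ* = 5/12.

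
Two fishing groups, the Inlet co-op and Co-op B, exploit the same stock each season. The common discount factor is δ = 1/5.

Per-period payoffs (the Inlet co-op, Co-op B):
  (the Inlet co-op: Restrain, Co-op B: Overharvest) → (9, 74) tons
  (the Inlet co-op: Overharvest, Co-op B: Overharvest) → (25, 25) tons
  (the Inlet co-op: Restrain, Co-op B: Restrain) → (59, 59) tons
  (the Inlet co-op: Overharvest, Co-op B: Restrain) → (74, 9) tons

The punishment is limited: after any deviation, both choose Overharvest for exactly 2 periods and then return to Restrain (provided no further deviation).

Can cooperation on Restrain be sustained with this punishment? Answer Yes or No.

No

IC: δ+…+δ^2 ≥ (74−59)/(59−25) = 15/34.
At δ = 1/5: partial sum = 0.2400 < 0.4412. Cooperation not sustainable.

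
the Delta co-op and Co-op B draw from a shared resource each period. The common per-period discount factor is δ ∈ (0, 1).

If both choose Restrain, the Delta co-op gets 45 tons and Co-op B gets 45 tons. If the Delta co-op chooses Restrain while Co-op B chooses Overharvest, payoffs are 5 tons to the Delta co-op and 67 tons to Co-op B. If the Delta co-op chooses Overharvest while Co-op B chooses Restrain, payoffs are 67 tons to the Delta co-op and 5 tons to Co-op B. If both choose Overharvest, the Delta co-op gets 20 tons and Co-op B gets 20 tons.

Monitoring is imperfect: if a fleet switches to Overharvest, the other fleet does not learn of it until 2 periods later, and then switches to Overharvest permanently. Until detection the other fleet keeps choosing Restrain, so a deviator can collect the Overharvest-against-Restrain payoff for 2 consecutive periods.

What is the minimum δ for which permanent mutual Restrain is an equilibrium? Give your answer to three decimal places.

Deviating for the 2 undetected periods gains 67−45 = 22 per period over cooperation, then loses 45−20 = 25 per period forever once punishment starts.
Gain: 22(1 + δ + … + δ^1); loss: 25·δ^2/(1−δ).
No profitable deviation ⇔ 22(1−δ^2) ≤ 25·δ^2, i.e. δ^2 ≥ 22/(22+25) = 22/47.
Hence δ ≥ (22/47)^(1/2) ≈ 0.684.

0.684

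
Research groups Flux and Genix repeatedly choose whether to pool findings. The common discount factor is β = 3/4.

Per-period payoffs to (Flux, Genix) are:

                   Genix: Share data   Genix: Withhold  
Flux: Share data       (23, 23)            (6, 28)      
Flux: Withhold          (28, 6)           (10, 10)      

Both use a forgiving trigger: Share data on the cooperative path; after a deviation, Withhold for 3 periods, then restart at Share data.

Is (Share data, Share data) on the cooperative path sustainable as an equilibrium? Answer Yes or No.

Yes

Comparing payoff streams over the 4 periods until play realigns: cooperate → 23(1+β+…+β^3); deviate → 28 + 10(β+…+β^3).
Cooperation is sustained iff (23−10)(β+…+β^3) ≥ 28−23.
β+…+β^3 = 3/4·(1−(3/4)^3)/(1−3/4) = 1.7344, and (28−23)/(23−10) = 0.3846.
1.7344 ≥ 0.3846, so cooperation is sustainable.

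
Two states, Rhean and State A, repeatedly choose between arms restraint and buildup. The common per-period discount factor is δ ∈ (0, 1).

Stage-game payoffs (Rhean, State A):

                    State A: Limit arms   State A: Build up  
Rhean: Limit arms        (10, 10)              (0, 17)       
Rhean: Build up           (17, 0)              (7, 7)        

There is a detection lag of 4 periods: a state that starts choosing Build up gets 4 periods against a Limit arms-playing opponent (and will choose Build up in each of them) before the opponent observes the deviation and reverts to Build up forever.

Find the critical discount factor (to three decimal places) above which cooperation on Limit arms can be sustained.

0.915

Deviating for the 4 undetected periods gains 17−10 = 7 per period over cooperation, then loses 10−7 = 3 per period forever once punishment starts.
Gain: 7(1 + δ + … + δ^3); loss: 3·δ^4/(1−δ).
No profitable deviation ⇔ 7(1−δ^4) ≤ 3·δ^4, i.e. δ^4 ≥ 7/(7+3) = 7/10.
Hence δ ≥ (7/10)^(1/4) ≈ 0.915.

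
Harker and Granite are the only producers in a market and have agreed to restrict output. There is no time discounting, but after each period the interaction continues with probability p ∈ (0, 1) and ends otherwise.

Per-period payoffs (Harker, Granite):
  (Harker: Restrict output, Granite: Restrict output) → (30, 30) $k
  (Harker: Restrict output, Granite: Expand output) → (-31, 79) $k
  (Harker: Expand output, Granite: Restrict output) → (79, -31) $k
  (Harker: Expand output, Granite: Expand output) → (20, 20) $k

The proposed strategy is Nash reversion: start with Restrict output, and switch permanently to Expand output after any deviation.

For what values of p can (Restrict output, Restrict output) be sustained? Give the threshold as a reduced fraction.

49/59

Expected cooperation value is 30 + p·30 + p²·30 + … = 30/(1−p); deviation gives 79 + p·20/(1−p).
30 ≥ 79(1−p) + 20p ⇒ 59p ≥ 49 ⇒ p ≥ 49/59.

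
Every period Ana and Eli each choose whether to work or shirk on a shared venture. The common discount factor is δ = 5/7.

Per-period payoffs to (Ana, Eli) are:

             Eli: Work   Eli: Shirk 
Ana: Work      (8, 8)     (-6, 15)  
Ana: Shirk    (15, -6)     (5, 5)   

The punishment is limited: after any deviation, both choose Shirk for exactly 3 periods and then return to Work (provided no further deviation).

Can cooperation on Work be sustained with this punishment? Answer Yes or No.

IC: δ+…+δ^3 ≥ (15−8)/(8−5) = 7/3.
At δ = 5/7: partial sum = 1.5889 < 2.3333. Cooperation not sustainable.

No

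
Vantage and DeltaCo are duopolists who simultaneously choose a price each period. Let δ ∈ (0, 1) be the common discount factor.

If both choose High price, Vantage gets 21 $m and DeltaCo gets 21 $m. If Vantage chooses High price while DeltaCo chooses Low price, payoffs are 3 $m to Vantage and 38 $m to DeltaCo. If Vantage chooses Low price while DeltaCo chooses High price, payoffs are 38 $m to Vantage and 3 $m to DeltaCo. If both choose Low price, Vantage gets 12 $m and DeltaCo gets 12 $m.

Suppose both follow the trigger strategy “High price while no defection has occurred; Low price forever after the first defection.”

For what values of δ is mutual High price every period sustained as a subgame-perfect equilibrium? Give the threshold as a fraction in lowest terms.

17/26

Under grim trigger the critical discount factor is (T−C)/(T−P) with T = 38, C = 21, P = 12.
δ* = (38−21)/(38−12) = 17/26.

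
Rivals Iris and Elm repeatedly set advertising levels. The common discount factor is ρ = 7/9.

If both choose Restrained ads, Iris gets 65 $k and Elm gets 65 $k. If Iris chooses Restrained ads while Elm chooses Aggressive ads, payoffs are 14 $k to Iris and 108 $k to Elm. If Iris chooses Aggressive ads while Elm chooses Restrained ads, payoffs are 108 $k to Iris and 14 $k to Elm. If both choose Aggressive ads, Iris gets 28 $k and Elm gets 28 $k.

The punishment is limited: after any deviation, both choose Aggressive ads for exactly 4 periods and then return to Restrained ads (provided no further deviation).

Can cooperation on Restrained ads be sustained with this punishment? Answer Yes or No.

Comparing payoff streams over the 5 periods until play realigns: cooperate → 65(1+ρ+…+ρ^4); deviate → 108 + 28(ρ+…+ρ^4).
Cooperation is sustained iff (65−28)(ρ+…+ρ^4) ≥ 108−65.
ρ+…+ρ^4 = 7/9·(1−(7/9)^4)/(1−7/9) = 2.2192, and (108−65)/(65−28) = 1.1622.
2.2192 ≥ 1.1622, so cooperation is sustainable.

Yes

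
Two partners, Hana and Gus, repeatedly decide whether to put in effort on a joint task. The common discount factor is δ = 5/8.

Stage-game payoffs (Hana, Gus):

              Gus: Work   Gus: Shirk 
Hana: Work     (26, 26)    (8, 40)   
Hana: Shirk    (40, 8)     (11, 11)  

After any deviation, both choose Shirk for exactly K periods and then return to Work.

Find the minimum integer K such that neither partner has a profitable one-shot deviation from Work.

IC: δ(1−δ^K)/(1−δ) ≥ (40−26)/(26−11) = 14/15.
With δ = 5/8: need 1 − δ^K ≥ 14/15·(1−5/8)/(5/8), i.e. δ^K ≤ 0.4400.
Since (5/8)^1 = 0.6250 and (5/8)^2 = 0.3906, the smallest such K is 2.

2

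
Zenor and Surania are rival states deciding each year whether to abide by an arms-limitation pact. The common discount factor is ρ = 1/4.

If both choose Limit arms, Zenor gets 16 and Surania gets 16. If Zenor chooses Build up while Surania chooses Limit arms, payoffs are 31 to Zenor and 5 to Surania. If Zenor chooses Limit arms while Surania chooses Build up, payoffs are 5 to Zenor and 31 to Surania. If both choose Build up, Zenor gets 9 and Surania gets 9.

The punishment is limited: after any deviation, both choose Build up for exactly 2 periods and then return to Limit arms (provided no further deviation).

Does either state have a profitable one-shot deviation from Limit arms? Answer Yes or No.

A one-shot deviation gives 31 now, then 9 for 2 periods, then back to 16.
Gain from deviating: (31−16) today; loss: (16−9) in each of the next 2 periods.
No-deviation condition: (16−9)(ρ+…+ρ^2) ≥ 31−16, i.e. ρ+…+ρ^2 ≥ 15/7.
At ρ = 1/4: ρ+…+ρ^2 = 0.3125 < 2.1429.
So cooperation is not sustainable.

Yes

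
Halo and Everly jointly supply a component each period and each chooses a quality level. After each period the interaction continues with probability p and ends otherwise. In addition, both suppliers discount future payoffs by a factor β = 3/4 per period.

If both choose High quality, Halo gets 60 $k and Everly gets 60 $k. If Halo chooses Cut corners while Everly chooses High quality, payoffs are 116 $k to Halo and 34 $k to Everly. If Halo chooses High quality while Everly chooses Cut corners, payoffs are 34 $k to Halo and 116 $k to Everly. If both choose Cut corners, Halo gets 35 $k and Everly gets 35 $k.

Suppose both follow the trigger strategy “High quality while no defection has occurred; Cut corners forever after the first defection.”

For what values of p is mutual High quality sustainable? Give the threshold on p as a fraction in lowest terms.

Expected continuation weight on next period's payoff is β·p = 3/4·p, which plays the role of the discount factor.
Cooperation requires 3/4·p ≥ (116−60)/(116−35) = 56/81, hence p ≥ 224/243.

224/243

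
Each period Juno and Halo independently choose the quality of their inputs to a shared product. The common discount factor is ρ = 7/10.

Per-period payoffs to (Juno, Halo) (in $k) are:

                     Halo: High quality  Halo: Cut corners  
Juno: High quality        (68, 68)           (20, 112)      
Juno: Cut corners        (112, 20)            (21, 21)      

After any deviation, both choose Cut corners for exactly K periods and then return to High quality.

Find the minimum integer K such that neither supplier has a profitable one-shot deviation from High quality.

Need Σ_{k=1}^{K} ρ^k ≥ (112−68)/(68−21) = 0.9362 at ρ = 7/10.
At K = 1 the sum is 0.7000 < 0.9362; at K = 2 it is 1.1900 ≥ 0.9362.
So the minimum punishment length is K = 2.

2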